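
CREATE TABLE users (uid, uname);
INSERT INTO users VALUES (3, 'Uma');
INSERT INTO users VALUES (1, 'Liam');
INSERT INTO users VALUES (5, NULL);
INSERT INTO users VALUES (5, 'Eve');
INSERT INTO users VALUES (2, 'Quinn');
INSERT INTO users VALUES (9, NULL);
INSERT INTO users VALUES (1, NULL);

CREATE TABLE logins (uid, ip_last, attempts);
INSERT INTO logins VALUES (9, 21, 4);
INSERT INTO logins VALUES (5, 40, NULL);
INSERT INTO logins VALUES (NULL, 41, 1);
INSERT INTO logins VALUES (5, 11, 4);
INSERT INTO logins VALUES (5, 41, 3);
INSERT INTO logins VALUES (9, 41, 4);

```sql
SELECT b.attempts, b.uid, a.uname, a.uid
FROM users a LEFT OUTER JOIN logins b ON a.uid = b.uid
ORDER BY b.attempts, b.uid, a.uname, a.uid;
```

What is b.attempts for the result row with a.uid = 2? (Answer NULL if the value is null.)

NULL

LEFT JOIN keeps every row from `users`; unmatched rows get NULL for `logins`'s columns.
Matching on a.uid = b.uid. A NULL in a compared column never satisfies the condition.
- a (uid=3) has no partner → padded with NULL.
- a (uid=1) has no partner → padded with NULL.
- a (uid=5) pairs with 3 row(s) of b.
- a (uid=5) pairs with 3 row(s) of b.
- a (uid=2) has no partner → padded with NULL.
- a (uid=9) pairs with 2 row(s) of b.
- a (uid=1) has no partner → padded with NULL.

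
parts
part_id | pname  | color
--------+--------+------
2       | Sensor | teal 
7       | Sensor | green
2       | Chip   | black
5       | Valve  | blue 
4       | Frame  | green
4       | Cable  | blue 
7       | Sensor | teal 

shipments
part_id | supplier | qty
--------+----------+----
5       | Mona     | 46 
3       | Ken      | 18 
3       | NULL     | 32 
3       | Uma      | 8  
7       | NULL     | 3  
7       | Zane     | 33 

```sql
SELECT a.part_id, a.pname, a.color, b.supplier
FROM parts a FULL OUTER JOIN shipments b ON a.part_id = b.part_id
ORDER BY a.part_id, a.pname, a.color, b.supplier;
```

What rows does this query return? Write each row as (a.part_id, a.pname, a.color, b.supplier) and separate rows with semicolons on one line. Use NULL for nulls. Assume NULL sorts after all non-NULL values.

(2, Chip, black, NULL); (2, Sensor, teal, NULL); (4, Cable, blue, NULL); (4, Frame, green, NULL); (5, Valve, blue, Mona); (7, Sensor, green, Zane); (7, Sensor, green, NULL); (7, Sensor, teal, Zane); (7, Sensor, teal, NULL); (NULL, NULL, NULL, Ken); (NULL, NULL, NULL, Uma); (NULL, NULL, NULL, NULL)

FULL OUTER JOIN keeps every row from both sides; unmatched rows get NULL for the other side's columns.
Matching on a.part_id = b.part_id.
Matched pairs: 5; unmatched a rows kept: 4; unmatched b rows kept: 3.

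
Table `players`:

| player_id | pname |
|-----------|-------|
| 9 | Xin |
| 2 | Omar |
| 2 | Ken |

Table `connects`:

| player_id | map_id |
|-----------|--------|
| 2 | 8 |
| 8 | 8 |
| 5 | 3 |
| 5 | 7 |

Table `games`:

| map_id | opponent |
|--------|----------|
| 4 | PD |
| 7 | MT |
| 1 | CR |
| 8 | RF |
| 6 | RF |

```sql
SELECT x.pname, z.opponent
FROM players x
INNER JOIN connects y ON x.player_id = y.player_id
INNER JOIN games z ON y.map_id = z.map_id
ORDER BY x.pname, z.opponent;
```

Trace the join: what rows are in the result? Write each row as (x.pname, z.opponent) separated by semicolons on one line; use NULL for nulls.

Evaluate left to right. First `players x INNER JOIN connects y` on player_id: 2 row(s).
Then INNER JOIN `games z` on map_id: keep only rows whose y.map_id appears in z.

(Ken, RF); (Omar, RF)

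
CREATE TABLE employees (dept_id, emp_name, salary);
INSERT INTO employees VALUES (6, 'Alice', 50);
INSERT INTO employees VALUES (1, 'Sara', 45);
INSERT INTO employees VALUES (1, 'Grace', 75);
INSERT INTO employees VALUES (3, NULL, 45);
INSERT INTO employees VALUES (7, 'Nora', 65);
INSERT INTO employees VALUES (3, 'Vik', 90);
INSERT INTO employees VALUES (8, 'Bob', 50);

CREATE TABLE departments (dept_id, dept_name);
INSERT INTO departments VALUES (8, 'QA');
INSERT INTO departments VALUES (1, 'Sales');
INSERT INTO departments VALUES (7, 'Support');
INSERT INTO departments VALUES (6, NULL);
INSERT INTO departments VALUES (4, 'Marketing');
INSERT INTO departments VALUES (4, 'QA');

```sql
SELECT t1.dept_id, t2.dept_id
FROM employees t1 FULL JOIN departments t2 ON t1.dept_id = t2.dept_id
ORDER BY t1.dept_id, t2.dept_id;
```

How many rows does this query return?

9

FULL OUTER JOIN keeps every row from both sides; unmatched rows get NULL for the other side's columns.
Matching on t1.dept_id = t2.dept_id.
- t1 (dept_id=6) pairs with 1 row(s) of t2.
- t1 (dept_id=1) pairs with 1 row(s) of t2.
- t1 (dept_id=1) pairs with 1 row(s) of t2.
- t1 (dept_id=3) has no partner → padded with NULL.
- t1 (dept_id=7) pairs with 1 row(s) of t2.
- t1 (dept_id=3) has no partner → padded with NULL.
- t1 (dept_id=8) pairs with 1 row(s) of t2.
- 2 row(s) from t2 found no t1 partner → padded with NULL.
Total: 5 matched + 4 padded = 9 rows.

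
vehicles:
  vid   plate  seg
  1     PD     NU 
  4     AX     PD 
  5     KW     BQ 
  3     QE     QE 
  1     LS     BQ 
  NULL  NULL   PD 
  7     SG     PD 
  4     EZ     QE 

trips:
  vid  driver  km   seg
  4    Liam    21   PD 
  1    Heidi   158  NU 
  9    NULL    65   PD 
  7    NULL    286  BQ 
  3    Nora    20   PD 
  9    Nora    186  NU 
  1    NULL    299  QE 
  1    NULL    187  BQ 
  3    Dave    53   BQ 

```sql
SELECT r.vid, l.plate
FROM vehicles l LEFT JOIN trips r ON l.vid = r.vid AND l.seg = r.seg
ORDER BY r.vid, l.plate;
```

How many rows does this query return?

8

LEFT JOIN keeps every row from `vehicles`; unmatched rows get NULL for `trips`'s columns.
Matching on l.vid = r.vid AND l.seg = r.seg. A NULL in a compared column never satisfies the condition.
Matched pairs: 3; unmatched l rows kept: 5.
Total: 3 matched + 5 padded = 8 rows.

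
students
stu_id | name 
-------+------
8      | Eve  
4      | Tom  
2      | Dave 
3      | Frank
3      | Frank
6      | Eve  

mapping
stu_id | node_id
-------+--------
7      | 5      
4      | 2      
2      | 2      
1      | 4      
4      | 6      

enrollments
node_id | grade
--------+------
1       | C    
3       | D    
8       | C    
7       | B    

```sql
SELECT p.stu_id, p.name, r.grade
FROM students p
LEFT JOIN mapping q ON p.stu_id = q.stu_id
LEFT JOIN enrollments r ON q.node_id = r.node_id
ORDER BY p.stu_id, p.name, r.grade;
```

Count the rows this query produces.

Joins associate left-to-right: students LEFT JOIN mapping on stu_id gives 7 intermediate row(s).
Then LEFT JOIN `enrollments r` on node_id: each of those 7 rows is kept; rows whose q.node_id has no match in r get NULL for r's columns.
Result: 7 row(s).

7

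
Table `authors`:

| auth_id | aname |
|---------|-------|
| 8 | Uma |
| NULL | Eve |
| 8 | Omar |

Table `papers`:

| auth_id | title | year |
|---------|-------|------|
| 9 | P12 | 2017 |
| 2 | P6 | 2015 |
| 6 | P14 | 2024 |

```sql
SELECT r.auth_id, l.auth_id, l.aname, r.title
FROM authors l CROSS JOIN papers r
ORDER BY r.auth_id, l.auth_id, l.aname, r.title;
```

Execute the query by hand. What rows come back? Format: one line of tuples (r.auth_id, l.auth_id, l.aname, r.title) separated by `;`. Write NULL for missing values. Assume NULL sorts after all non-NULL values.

(2, 8, Omar, P6); (2, 8, Uma, P6); (2, NULL, Eve, P6); (6, 8, Omar, P14); (6, 8, Uma, P14); (6, NULL, Eve, P14); (9, 8, Omar, P12); (9, 8, Uma, P12); (9, NULL, Eve, P12)

CROSS JOIN pairs every row of `authors` with every row of `papers`: 3 × 3 = 9 rows.
After projecting and ordering:
r.auth_id | l.auth_id | l.aname | r.title
2 | 8 | Omar | P6
2 | 8 | Uma | P6
2 | NULL | Eve | P6
6 | 8 | Omar | P14
6 | 8 | Uma | P14
6 | NULL | Eve | P14
9 | 8 | Omar | P12
9 | 8 | Uma | P12
9 | NULL | Eve | P12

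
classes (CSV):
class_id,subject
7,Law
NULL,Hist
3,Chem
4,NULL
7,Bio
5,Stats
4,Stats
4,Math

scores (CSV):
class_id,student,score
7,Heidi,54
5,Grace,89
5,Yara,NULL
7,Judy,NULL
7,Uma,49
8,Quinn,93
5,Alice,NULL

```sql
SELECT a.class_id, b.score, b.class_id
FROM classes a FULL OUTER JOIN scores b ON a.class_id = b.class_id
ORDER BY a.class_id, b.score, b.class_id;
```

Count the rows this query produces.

FULL OUTER JOIN keeps every row from both sides; unmatched rows get NULL for the other side's columns.
Matching on a.class_id = b.class_id. A NULL in a compared column never satisfies the condition.
Matched pairs: 9; unmatched a rows kept: 5; unmatched b rows kept: 1.
Total: 9 matched + 6 padded = 15 rows.

15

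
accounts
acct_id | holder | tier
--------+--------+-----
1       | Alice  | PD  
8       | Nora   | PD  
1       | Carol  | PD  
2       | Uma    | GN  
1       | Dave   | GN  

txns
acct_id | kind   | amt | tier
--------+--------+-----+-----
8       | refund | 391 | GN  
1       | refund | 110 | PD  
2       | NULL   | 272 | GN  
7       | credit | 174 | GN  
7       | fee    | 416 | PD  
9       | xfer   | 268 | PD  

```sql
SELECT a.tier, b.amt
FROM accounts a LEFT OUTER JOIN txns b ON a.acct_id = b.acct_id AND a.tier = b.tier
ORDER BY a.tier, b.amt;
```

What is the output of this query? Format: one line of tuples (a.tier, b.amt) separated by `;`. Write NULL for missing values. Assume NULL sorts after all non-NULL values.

(GN, 272); (GN, NULL); (PD, 110); (PD, 110); (PD, NULL)

LEFT JOIN keeps every row from `accounts`; unmatched rows get NULL for `txns`'s columns.
Matching on a.acct_id = b.acct_id AND a.tier = b.tier.
- a (acct_id=1, tier=PD) pairs with 1 row(s) of b.
- a (acct_id=8, tier=PD) has no partner → padded with NULL.
- a (acct_id=1, tier=PD) pairs with 1 row(s) of b.
- a (acct_id=2, tier=GN) pairs with 1 row(s) of b.
- a (acct_id=1, tier=GN) has no partner → padded with NULL.
After projecting and ordering:
a.tier | b.amt
GN | 272
GN | NULL
PD | 110
PD | 110
PD | NULL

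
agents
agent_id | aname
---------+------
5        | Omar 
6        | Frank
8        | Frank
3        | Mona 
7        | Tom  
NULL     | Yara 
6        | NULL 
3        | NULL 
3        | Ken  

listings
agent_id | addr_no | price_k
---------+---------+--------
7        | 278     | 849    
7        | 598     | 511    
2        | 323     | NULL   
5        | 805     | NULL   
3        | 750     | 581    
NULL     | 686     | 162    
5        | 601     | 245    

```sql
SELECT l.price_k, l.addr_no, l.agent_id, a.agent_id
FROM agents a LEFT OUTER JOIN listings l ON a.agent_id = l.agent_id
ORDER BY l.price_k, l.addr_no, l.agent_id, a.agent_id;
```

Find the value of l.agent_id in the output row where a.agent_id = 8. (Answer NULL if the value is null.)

NULL

LEFT JOIN keeps every row from `agents`; unmatched rows get NULL for `listings`'s columns.
Matching on a.agent_id = l.agent_id. A NULL in a compared column never satisfies the condition.
Matched pairs: 7; unmatched a rows kept: 4.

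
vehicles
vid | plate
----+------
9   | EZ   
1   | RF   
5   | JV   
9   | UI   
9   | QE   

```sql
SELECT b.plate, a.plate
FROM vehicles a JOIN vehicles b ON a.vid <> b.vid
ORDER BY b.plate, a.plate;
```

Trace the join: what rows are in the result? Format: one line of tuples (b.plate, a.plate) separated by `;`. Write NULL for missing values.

INNER JOIN keeps only pairs where the ON condition holds.
Matching on a.vid <> b.vid.
Matched pairs: 14.

(EZ, JV); (EZ, RF); (JV, EZ); (JV, QE); (JV, RF); (JV, UI); (QE, JV); (QE, RF); (RF, EZ); (RF, JV); (RF, QE); (RF, UI); (UI, JV); (UI, RF)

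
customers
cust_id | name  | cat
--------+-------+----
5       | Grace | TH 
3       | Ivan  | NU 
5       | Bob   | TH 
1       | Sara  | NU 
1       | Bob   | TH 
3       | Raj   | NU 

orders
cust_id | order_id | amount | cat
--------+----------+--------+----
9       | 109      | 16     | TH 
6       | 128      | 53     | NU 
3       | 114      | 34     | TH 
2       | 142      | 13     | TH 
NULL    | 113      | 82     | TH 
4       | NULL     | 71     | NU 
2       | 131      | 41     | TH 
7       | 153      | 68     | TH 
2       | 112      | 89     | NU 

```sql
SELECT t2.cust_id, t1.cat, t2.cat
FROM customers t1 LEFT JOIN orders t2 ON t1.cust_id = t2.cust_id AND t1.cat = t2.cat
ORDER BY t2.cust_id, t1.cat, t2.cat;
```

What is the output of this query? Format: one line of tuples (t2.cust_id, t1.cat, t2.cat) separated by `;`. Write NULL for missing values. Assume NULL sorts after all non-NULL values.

(NULL, NU, NULL); (NULL, NU, NULL); (NULL, NU, NULL); (NULL, TH, NULL); (NULL, TH, NULL); (NULL, TH, NULL)

LEFT JOIN keeps every row from `customers`; unmatched rows get NULL for `orders`'s columns.
Matching on t1.cust_id = t2.cust_id AND t1.cat = t2.cat. A NULL in a compared column never satisfies the condition.
Matched pairs: 0; unmatched t1 rows kept: 6.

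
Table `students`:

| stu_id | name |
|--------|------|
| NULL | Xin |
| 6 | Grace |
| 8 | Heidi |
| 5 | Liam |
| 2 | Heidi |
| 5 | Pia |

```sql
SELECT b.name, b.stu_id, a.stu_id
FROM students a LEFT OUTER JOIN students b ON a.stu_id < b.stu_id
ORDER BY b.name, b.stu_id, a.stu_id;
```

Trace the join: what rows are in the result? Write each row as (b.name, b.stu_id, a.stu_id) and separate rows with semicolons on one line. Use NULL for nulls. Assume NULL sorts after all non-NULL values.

LEFT JOIN keeps every row from `students a`; unmatched rows get NULL for `students b`'s columns.
Matching on a.stu_id < b.stu_id. A NULL in a compared column never satisfies the condition.
Matched pairs: 9; unmatched a rows kept: 2.

(Grace, 6, 2); (Grace, 6, 5); (Grace, 6, 5); (Heidi, 8, 2); (Heidi, 8, 5); (Heidi, 8, 5); (Heidi, 8, 6); (Liam, 5, 2); (Pia, 5, 2); (NULL, NULL, 8); (NULL, NULL, NULL)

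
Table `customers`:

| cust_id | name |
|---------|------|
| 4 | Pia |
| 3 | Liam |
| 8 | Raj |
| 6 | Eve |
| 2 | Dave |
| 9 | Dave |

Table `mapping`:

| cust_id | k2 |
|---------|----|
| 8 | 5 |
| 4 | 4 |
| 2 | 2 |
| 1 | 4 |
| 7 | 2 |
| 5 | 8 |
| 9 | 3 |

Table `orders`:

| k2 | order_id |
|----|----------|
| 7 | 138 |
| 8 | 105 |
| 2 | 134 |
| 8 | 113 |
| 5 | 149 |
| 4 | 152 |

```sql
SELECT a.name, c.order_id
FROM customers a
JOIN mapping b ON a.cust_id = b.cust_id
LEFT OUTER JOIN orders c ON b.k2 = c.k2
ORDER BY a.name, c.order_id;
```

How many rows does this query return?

4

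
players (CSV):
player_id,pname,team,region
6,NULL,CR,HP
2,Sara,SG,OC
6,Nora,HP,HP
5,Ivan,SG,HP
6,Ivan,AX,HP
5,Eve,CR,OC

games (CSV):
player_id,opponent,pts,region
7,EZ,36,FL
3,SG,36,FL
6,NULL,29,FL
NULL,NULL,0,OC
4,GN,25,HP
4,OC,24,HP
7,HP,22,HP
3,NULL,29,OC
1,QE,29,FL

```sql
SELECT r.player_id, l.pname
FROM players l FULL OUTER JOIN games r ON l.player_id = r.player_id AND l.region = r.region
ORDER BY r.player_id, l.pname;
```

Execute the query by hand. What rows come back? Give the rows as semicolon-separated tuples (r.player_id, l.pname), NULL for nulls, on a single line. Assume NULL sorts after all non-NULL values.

(1, NULL); (3, NULL); (3, NULL); (4, NULL); (4, NULL); (6, NULL); (7, NULL); (7, NULL); (NULL, Eve); (NULL, Ivan); (NULL, Ivan); (NULL, Nora); (NULL, Sara); (NULL, NULL); (NULL, NULL)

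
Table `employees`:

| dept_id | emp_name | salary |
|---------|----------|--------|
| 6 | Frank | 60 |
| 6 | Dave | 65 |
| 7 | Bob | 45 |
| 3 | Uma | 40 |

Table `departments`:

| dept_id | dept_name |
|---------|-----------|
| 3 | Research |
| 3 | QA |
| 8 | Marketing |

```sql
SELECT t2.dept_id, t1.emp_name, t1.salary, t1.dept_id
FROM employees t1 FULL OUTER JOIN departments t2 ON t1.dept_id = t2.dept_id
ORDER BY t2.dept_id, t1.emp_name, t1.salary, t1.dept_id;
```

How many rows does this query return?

6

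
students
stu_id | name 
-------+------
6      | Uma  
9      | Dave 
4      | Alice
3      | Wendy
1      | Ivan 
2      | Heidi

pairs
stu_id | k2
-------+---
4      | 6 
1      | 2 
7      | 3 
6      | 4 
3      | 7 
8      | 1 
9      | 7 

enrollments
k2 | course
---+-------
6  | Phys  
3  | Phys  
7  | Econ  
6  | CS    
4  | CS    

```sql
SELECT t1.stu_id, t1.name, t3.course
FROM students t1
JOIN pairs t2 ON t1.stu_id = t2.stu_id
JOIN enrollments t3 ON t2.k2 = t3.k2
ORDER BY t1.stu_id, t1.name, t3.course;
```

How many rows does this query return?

Joins associate left-to-right: students INNER JOIN pairs on stu_id gives 5 intermediate row(s).
Then INNER JOIN `enrollments t3` on k2: keep only rows whose t2.k2 appears in t3.
Result: 5 row(s).

5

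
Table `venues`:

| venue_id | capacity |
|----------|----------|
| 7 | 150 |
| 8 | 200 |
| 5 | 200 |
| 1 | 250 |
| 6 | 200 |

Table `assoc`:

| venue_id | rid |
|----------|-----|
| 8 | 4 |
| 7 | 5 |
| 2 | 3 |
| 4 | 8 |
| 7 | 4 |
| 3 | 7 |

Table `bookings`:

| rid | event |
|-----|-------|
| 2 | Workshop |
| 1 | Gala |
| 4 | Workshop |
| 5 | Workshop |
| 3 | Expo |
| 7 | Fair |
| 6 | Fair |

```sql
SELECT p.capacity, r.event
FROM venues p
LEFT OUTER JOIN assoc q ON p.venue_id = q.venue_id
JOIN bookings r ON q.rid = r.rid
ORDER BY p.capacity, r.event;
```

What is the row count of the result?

3

Joins associate left-to-right: venues LEFT JOIN assoc on venue_id gives 6 intermediate row(s).
Then INNER JOIN `bookings r` on rid: keep only rows whose q.rid appears in r.
Result: 3 row(s).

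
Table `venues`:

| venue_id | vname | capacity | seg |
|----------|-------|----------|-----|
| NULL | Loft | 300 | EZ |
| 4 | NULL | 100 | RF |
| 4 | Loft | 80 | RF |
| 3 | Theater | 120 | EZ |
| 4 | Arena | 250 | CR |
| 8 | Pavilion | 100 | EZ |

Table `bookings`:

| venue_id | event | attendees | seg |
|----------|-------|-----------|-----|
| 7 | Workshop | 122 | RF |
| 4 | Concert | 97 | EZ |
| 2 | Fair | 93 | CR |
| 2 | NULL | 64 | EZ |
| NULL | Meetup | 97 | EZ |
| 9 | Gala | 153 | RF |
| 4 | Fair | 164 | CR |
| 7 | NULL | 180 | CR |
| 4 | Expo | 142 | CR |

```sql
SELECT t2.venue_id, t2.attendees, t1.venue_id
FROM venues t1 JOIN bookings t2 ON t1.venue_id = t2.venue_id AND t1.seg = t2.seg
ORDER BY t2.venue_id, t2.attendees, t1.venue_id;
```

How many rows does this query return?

2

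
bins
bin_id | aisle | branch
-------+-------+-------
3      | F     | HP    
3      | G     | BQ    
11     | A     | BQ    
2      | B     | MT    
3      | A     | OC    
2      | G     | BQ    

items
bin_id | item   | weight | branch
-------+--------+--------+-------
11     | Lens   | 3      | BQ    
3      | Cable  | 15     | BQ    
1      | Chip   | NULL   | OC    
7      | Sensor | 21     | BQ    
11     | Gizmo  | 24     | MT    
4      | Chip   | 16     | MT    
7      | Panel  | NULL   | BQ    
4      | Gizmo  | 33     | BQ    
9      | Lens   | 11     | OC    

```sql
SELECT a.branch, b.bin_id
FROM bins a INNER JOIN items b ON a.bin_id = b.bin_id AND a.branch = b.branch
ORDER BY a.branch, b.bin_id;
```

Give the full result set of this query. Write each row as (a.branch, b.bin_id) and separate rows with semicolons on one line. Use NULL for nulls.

(BQ, 3); (BQ, 11)

INNER JOIN keeps only pairs where the ON condition holds.
Matching on a.bin_id = b.bin_id AND a.branch = b.branch.
- a (bin_id=3, branch=HP) has no partner → excluded.
- a (bin_id=3, branch=BQ) pairs with 1 row(s) of b.
- a (bin_id=11, branch=BQ) pairs with 1 row(s) of b.
- a (bin_id=2, branch=MT) has no partner → excluded.
- a (bin_id=3, branch=OC) has no partner → excluded.
- a (bin_id=2, branch=BQ) has no partner → excluded.
After projecting and ordering:
a.branch | b.bin_id
BQ | 3
BQ | 11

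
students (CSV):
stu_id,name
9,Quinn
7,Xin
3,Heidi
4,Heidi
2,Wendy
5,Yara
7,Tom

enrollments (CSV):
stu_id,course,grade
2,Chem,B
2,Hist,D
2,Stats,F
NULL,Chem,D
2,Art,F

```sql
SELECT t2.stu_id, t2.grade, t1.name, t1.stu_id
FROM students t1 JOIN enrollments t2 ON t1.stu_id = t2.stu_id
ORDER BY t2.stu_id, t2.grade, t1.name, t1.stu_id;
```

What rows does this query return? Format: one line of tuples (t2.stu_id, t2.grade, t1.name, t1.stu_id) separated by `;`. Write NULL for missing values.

(2, B, Wendy, 2); (2, D, Wendy, 2); (2, F, Wendy, 2); (2, F, Wendy, 2)

INNER JOIN keeps only pairs where the ON condition holds.
Matching on t1.stu_id = t2.stu_id. A NULL in a compared column never satisfies the condition.
Matched pairs: 4.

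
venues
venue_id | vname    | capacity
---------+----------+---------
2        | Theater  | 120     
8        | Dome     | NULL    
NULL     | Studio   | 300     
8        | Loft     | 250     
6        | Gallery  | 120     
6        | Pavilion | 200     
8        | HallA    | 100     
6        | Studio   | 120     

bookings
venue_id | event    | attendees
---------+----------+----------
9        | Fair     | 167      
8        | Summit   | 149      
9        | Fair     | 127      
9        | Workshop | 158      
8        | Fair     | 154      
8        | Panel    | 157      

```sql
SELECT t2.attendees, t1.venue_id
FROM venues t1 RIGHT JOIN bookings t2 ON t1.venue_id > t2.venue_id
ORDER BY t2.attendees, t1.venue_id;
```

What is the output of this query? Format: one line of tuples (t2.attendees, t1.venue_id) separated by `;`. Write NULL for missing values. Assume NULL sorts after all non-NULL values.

(127, NULL); (149, NULL); (154, NULL); (157, NULL); (158, NULL); (167, NULL)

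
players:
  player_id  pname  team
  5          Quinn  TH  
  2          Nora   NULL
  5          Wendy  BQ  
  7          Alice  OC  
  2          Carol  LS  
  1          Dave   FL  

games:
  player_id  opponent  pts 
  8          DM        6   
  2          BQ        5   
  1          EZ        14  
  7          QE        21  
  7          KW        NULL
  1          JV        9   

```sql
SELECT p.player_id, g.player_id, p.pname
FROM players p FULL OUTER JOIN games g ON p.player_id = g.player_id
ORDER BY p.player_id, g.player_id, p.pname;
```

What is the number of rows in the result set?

FULL OUTER JOIN keeps every row from both sides; unmatched rows get NULL for the other side's columns.
Matching on p.player_id = g.player_id.
- p (player_id=5) has no partner → padded with NULL.
- p (player_id=2) pairs with 1 row(s) of g.
- p (player_id=5) has no partner → padded with NULL.
- p (player_id=7) pairs with 2 row(s) of g.
- p (player_id=2) pairs with 1 row(s) of g.
- p (player_id=1) pairs with 2 row(s) of g.
- 1 g row(s) had no p match → kept, p columns NULL.
Total: 6 matched + 3 padded = 9 rows.

9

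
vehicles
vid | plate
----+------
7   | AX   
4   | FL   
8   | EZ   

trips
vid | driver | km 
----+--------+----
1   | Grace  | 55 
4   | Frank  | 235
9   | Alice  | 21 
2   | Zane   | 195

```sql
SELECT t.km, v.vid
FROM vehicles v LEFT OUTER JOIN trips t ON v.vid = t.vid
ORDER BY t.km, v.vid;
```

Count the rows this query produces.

LEFT JOIN keeps every row from `vehicles`; unmatched rows get NULL for `trips`'s columns.
Matching on v.vid = t.vid.
Matched pairs: 1; unmatched v rows kept: 2.
Total: 1 matched + 2 padded = 3 rows.

3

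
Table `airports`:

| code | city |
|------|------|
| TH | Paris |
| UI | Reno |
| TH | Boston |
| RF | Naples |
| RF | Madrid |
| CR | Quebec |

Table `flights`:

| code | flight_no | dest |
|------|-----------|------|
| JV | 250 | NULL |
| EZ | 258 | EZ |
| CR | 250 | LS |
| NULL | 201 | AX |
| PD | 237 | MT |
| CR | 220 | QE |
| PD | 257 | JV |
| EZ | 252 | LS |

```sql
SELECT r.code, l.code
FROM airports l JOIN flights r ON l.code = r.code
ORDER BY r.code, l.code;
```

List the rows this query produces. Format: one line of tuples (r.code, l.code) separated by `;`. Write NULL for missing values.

INNER JOIN keeps only pairs where the ON condition holds.
Matching on l.code = r.code. A NULL in a compared column never satisfies the condition.
- l row (code=TH): no match → dropped.
- l row (code=UI): no match → dropped.
- l row (code=TH): no match → dropped.
- l row (code=RF): no match → dropped.
- l row (code=RF): no match → dropped.
- l row (code=CR): matches 2 r row(s) → 2 output row(s).
After projecting and ordering:
r.code | l.code
CR | CR
CR | CR

(CR, CR); (CR, CR)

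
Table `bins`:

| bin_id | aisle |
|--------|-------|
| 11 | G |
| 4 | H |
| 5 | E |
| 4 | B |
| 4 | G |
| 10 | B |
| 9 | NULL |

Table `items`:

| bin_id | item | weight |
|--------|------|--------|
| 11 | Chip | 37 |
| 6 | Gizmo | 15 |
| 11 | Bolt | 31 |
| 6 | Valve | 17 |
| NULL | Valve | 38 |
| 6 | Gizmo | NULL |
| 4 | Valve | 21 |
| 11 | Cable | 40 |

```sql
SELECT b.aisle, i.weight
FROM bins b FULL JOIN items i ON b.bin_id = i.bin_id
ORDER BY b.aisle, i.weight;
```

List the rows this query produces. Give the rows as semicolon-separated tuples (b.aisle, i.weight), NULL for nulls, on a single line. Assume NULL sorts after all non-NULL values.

FULL OUTER JOIN keeps every row from both sides; unmatched rows get NULL for the other side's columns.
Matching on b.bin_id = i.bin_id. A NULL in a compared column never satisfies the condition.
- b (bin_id=11) pairs with 3 row(s) of i.
- b (bin_id=4) pairs with 1 row(s) of i.
- b (bin_id=5) has no partner → padded with NULL.
- b (bin_id=4) pairs with 1 row(s) of i.
- b (bin_id=4) pairs with 1 row(s) of i.
- b (bin_id=10) has no partner → padded with NULL.
- b (bin_id=9) has no partner → padded with NULL.
- 4 row(s) from i found no b partner → padded with NULL.

(B, 21); (B, NULL); (E, NULL); (G, 21); (G, 31); (G, 37); (G, 40); (H, 21); (NULL, 15); (NULL, 17); (NULL, 38); (NULL, NULL); (NULL, NULL)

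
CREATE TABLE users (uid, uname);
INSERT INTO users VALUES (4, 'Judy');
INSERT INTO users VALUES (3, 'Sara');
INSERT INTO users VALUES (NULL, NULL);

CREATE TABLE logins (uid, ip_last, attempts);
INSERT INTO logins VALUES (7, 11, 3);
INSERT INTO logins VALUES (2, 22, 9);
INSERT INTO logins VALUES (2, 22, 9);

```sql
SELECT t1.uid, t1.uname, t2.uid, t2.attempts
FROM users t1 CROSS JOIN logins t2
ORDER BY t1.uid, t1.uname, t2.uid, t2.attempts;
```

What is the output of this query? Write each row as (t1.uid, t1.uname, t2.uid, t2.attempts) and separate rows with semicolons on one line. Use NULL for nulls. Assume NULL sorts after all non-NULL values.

(3, Sara, 2, 9); (3, Sara, 2, 9); (3, Sara, 7, 3); (4, Judy, 2, 9); (4, Judy, 2, 9); (4, Judy, 7, 3); (NULL, NULL, 2, 9); (NULL, NULL, 2, 9); (NULL, NULL, 7, 3)

CROSS JOIN pairs every row of `users` with every row of `logins`: 3 × 3 = 9 rows.
After projecting and ordering:
t1.uid | t1.uname | t2.uid | t2.attempts
3 | Sara | 2 | 9
3 | Sara | 2 | 9
3 | Sara | 7 | 3
4 | Judy | 2 | 9
4 | Judy | 2 | 9
4 | Judy | 7 | 3
NULL | NULL | 2 | 9
NULL | NULL | 2 | 9
NULL | NULL | 7 | 3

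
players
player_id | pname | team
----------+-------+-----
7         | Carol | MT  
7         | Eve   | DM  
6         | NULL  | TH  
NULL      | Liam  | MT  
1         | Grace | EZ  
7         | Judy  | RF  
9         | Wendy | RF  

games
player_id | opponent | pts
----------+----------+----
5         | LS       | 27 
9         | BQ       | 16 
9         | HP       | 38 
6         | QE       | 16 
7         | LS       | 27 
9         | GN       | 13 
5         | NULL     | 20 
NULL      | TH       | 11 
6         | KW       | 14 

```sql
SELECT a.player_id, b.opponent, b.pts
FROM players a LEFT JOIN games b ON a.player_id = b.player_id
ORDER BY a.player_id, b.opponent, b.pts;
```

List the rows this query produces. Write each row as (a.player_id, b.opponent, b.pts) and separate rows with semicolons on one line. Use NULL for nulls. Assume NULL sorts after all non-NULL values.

LEFT JOIN keeps every row from `players`; unmatched rows get NULL for `games`'s columns.
Matching on a.player_id = b.player_id. A NULL in a compared column never satisfies the condition.
Matched pairs: 8; unmatched a rows kept: 2.

(1, NULL, NULL); (6, KW, 14); (6, QE, 16); (7, LS, 27); (7, LS, 27); (7, LS, 27); (9, BQ, 16); (9, GN, 13); (9, HP, 38); (NULL, NULL, NULL)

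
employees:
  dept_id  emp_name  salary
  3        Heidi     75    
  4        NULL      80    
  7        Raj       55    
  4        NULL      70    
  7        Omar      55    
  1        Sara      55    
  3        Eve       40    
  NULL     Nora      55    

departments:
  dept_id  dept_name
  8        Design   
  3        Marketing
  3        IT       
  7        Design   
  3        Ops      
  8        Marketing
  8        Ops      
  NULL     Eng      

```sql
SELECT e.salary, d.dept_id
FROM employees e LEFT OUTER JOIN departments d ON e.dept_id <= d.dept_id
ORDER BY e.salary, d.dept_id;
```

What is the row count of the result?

38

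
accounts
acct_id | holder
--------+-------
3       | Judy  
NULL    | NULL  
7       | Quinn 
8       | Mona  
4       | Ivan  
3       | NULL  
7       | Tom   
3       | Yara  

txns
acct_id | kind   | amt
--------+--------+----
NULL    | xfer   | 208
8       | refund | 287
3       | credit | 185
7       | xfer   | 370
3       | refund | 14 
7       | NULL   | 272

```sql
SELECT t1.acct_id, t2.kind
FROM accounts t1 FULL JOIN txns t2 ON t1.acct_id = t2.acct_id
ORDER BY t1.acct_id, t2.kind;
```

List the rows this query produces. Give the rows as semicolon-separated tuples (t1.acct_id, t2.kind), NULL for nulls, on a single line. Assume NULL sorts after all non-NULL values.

FULL OUTER JOIN keeps every row from both sides; unmatched rows get NULL for the other side's columns.
Matching on t1.acct_id = t2.acct_id. A NULL in a compared column never satisfies the condition.
- t1 (acct_id=3) pairs with 2 row(s) of t2.
- t1 (acct_id=NULL) has no partner → padded with NULL.
- t1 (acct_id=7) pairs with 2 row(s) of t2.
- t1 (acct_id=8) pairs with 1 row(s) of t2.
- t1 (acct_id=4) has no partner → padded with NULL.
- t1 (acct_id=3) pairs with 2 row(s) of t2.
- t1 (acct_id=7) pairs with 2 row(s) of t2.
- t1 (acct_id=3) pairs with 2 row(s) of t2.
- 1 t2 row(s) had no t1 match → kept, t1 columns NULL.

(3, credit); (3, credit); (3, credit); (3, refund); (3, refund); (3, refund); (4, NULL); (7, xfer); (7, xfer); (7, NULL); (7, NULL); (8, refund); (NULL, xfer); (NULL, NULL)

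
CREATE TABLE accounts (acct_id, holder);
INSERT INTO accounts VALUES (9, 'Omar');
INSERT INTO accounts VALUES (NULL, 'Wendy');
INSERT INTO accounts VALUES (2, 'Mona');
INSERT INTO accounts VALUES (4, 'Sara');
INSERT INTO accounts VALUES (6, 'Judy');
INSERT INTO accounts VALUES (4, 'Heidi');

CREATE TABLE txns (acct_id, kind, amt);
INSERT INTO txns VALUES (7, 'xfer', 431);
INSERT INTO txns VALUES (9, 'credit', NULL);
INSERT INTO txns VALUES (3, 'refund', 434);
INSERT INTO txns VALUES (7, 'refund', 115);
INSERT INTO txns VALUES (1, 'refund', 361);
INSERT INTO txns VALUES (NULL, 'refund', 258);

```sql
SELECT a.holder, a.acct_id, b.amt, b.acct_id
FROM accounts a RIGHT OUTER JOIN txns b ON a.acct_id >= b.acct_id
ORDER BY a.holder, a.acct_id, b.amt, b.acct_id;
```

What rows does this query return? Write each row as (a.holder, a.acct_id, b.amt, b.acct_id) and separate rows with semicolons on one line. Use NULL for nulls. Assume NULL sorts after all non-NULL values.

RIGHT JOIN keeps every row from `txns`; unmatched rows get NULL for `accounts`'s columns.
Matching on a.acct_id >= b.acct_id. A NULL in a compared column never satisfies the condition.
Matched pairs: 12; unmatched b rows kept: 1.

(Heidi, 4, 361, 1); (Heidi, 4, 434, 3); (Judy, 6, 361, 1); (Judy, 6, 434, 3); (Mona, 2, 361, 1); (Omar, 9, 115, 7); (Omar, 9, 361, 1); (Omar, 9, 431, 7); (Omar, 9, 434, 3); (Omar, 9, NULL, 9); (Sara, 4, 361, 1); (Sara, 4, 434, 3); (NULL, NULL, 258, NULL)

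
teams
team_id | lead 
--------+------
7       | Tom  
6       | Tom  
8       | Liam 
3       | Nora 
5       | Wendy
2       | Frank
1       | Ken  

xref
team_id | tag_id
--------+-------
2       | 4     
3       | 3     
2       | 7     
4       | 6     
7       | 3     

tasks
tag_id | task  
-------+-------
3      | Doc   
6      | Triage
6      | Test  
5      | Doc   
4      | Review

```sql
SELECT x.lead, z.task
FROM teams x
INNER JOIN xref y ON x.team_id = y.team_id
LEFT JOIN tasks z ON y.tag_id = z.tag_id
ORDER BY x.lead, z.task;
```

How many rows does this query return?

Joins associate left-to-right: teams INNER JOIN xref on team_id gives 4 intermediate row(s).
Then LEFT JOIN `tasks z` on tag_id: each of those 4 rows is kept; rows whose y.tag_id has no match in z get NULL for z's columns.
Result: 4 row(s).

4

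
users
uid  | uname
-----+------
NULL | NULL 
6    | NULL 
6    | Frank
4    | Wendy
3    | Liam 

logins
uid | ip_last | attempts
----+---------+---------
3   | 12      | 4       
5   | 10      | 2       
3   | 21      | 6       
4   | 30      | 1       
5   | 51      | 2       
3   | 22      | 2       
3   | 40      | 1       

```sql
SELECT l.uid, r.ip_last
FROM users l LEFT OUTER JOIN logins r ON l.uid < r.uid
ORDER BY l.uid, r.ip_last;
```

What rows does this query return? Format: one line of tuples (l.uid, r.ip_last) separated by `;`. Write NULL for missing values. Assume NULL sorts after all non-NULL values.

(3, 10); (3, 30); (3, 51); (4, 10); (4, 51); (6, NULL); (6, NULL); (NULL, NULL)

LEFT JOIN keeps every row from `users`; unmatched rows get NULL for `logins`'s columns.
Matching on l.uid < r.uid. A NULL in a compared column never satisfies the condition.
Matched pairs: 5; unmatched l rows kept: 3.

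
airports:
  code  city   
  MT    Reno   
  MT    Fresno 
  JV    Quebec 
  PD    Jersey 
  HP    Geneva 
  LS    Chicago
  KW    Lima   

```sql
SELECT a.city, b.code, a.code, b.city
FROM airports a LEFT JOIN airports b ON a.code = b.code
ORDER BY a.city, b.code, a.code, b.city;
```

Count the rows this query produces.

9

LEFT JOIN keeps every row from `airports a`; unmatched rows get NULL for `airports b`'s columns.
Matching on a.code = b.code.
Matched pairs: 9; unmatched a rows kept: 0.
Total: 9 rows.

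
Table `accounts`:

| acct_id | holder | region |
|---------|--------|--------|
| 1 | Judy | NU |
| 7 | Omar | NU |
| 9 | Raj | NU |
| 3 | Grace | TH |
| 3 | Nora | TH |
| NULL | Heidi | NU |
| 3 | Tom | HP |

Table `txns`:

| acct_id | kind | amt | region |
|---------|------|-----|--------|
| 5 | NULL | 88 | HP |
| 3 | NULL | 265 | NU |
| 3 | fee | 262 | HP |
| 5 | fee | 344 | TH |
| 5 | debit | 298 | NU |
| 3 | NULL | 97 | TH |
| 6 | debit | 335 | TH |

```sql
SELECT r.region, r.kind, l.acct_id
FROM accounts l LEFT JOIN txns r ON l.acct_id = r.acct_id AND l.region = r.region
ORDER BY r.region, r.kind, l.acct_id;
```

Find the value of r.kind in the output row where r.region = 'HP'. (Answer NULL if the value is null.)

fee

LEFT JOIN keeps every row from `accounts`; unmatched rows get NULL for `txns`'s columns.
Matching on l.acct_id = r.acct_id AND l.region = r.region. A NULL in a compared column never satisfies the condition.
- l row (acct_id=1, region=NU): no match → kept, r columns NULL.
- l row (acct_id=7, region=NU): no match → kept, r columns NULL.
- l row (acct_id=9, region=NU): no match → kept, r columns NULL.
- l row (acct_id=3, region=TH): matches 1 r row(s) → 1 output row(s).
- l row (acct_id=3, region=TH): matches 1 r row(s) → 1 output row(s).
- l row (acct_id=NULL, region=NU): no match → kept, r columns NULL.
- l row (acct_id=3, region=HP): matches 1 r row(s) → 1 output row(s).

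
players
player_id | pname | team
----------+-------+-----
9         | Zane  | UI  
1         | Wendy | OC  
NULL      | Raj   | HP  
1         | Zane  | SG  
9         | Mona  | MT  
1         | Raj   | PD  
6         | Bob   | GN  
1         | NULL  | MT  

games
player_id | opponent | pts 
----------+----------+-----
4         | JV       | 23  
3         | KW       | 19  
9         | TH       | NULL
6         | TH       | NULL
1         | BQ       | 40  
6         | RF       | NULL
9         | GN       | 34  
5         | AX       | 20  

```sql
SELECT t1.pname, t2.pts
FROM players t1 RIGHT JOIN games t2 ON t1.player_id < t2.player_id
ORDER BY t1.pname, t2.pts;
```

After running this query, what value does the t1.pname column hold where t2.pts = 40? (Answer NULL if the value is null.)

RIGHT JOIN keeps every row from `games`; unmatched rows get NULL for `players`'s columns.
Matching on t1.player_id < t2.player_id. A NULL in a compared column never satisfies the condition.
- t1 (player_id=9) has no partner in t2.
- t1 (player_id=1) pairs with 7 row(s) of t2.
- t1 (player_id=NULL) has no partner in t2.
- t1 (player_id=1) pairs with 7 row(s) of t2.
- t1 (player_id=9) has no partner in t2.
- t1 (player_id=1) pairs with 7 row(s) of t2.
- t1 (player_id=6) pairs with 2 row(s) of t2.
- t1 (player_id=1) pairs with 7 row(s) of t2.
- 1 row(s) from t2 found no t1 partner → padded with NULL.

NULL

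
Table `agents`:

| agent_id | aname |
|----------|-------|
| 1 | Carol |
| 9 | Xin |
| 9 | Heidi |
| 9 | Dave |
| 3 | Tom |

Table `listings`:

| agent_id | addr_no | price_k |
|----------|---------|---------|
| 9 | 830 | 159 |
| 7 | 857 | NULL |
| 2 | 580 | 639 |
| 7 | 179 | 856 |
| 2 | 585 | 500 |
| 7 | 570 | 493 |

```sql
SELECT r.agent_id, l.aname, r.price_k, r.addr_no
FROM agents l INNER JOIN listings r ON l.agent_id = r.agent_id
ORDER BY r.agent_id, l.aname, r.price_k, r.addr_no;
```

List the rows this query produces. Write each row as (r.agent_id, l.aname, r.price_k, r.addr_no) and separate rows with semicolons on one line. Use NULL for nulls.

INNER JOIN keeps only pairs where the ON condition holds.
Matching on l.agent_id = r.agent_id.
Matched pairs: 3.

(9, Dave, 159, 830); (9, Heidi, 159, 830); (9, Xin, 159, 830)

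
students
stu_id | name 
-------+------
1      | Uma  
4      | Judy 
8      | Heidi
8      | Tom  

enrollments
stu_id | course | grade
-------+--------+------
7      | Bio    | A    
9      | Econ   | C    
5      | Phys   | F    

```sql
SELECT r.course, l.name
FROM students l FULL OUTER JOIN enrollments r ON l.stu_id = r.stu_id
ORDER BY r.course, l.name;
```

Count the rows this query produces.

FULL OUTER JOIN keeps every row from both sides; unmatched rows get NULL for the other side's columns.
Matching on l.stu_id = r.stu_id.
- l (stu_id=1) has no partner → padded with NULL.
- l (stu_id=4) has no partner → padded with NULL.
- l (stu_id=8) has no partner → padded with NULL.
- l (stu_id=8) has no partner → padded with NULL.
- 3 row(s) from r found no l partner → padded with NULL.
Total: 0 matched + 7 padded = 7 rows.

7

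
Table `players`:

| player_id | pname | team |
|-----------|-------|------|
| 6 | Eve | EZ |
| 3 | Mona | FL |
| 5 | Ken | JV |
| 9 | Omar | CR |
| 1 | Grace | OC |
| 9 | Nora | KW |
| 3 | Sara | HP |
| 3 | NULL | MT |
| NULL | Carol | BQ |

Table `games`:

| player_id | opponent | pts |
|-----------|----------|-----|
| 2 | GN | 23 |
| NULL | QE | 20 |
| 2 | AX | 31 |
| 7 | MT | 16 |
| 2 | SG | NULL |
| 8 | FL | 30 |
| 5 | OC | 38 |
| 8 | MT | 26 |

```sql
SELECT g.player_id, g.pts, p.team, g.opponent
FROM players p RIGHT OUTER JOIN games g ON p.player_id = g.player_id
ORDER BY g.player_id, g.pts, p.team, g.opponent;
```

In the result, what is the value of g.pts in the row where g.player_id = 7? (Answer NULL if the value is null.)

16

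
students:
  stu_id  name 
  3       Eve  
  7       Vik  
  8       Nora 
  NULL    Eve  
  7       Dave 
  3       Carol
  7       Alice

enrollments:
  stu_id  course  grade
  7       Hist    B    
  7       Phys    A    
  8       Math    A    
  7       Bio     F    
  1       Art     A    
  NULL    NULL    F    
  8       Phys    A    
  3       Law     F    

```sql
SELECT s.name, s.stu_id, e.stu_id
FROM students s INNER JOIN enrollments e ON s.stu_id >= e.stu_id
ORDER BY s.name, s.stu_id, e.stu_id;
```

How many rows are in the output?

INNER JOIN keeps only pairs where the ON condition holds.
Matching on s.stu_id >= e.stu_id. A NULL in a compared column never satisfies the condition.
Matched pairs: 26.
Total: 26 rows.

26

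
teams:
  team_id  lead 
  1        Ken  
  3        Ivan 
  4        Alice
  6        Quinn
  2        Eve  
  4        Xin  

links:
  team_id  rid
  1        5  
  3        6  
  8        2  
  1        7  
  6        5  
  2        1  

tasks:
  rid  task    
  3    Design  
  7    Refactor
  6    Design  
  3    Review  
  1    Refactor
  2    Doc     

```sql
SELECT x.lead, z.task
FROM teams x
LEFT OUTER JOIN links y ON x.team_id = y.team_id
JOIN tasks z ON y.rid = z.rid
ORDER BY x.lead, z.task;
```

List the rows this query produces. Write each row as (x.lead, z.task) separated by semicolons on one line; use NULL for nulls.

(Eve, Refactor); (Ivan, Design); (Ken, Refactor)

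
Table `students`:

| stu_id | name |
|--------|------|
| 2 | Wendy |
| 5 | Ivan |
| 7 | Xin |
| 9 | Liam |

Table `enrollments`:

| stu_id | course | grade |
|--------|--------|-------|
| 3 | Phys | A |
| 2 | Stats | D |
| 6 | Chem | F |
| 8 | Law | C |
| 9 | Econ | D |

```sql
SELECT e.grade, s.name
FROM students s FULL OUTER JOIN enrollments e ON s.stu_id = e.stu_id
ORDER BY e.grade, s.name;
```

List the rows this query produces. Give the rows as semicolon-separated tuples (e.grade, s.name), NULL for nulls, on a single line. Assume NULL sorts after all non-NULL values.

(A, NULL); (C, NULL); (D, Liam); (D, Wendy); (F, NULL); (NULL, Ivan); (NULL, Xin)

FULL OUTER JOIN keeps every row from both sides; unmatched rows get NULL for the other side's columns.
Matching on s.stu_id = e.stu_id.
- stu_id=2: 1 matching e row(s), so 1 row(s) emitted.
- stu_id=5: no e row matches, row kept with e columns NULL.
- stu_id=7: no e row matches, row kept with e columns NULL.
- stu_id=9: 1 matching e row(s), so 1 row(s) emitted.
- 3 row(s) from e found no s partner → padded with NULL.
After projecting and ordering:
e.grade | s.name
A | NULL
C | NULL
D | Liam
D | Wendy
F | NULL
NULL | Ivan
NULL | Xin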